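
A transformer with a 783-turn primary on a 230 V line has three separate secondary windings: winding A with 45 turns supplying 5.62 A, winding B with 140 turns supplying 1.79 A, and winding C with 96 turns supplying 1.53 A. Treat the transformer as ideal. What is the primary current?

I_p ≈ 0.831 A

V_A = 230 × 45/783 = 13.218 V; V_B = 230 × 140/783 = 41.124 V; V_C = 230 × 96/783 = 28.199 V.
P_out = V_A I_A + V_B I_B + V_C I_C = 13.218×5.62 + 41.124×1.79 + 28.199×1.53 = 74.287 + 73.612 + 43.145 = 191.04 W.
Ideal ⇒ P_in = P_out, so I_p = P_out/V_p = 191.04/230 = 0.831 A.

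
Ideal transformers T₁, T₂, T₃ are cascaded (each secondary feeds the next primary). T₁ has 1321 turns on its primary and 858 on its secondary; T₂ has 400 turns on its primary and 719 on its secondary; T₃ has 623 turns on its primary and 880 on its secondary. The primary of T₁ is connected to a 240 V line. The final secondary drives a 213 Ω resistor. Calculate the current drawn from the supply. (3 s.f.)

I_supply ≈ 3.06 A

Secondary of T₁: V = 240.00 × 858/1321 = 155.88 V.
Secondary of T₂: V = 155.88 × 719/400 = 280.20 V.
Secondary of T₃: V = 280.20 × 880/623 = 395.78 V.
I_load = 395.78/213 = 1.8581 A, so P_out = 395.78 × 1.8581 = 735.43 W.
All ideal ⇒ P_in = P_out, so I_supply = 735.43/240 = 3.06 A.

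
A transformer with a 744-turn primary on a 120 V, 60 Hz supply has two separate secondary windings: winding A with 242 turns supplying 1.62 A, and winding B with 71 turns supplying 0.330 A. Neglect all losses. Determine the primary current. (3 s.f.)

V_A = 120 × 242/744 = 39.032 V; V_B = 120 × 71/744 = 11.452 V.
P_out = V_A I_A + V_B I_B = 39.032×1.62 + 11.452×0.330 = 63.232 + 3.7790 = 67.011 W.
Ideal ⇒ P_in = P_out, so I_p = P_out/V_p = 67.011/120 = 0.558 A.

I_p ≈ 0.558 A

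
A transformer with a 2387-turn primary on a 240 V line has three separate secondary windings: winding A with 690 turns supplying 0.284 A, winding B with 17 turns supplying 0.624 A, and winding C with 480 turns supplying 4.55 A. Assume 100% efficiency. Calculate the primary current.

I_p ≈ 1.00 A

V_A = 240 × 690/2387 = 69.376 V; V_B = 240 × 17/2387 = 1.7093 V; V_C = 240 × 480/2387 = 48.261 V.
P_out = V_A I_A + V_B I_B + V_C I_C = 69.376×0.284 + 1.7093×0.624 + 48.261×4.55 = 19.703 + 1.0666 + 219.59 = 240.36 W.
Ideal ⇒ P_in = P_out, so I_p = P_out/V_p = 240.36/240 = 1.00 A.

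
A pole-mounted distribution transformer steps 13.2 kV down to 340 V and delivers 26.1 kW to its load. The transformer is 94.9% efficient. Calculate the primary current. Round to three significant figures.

P_in = P_out/η = 26100/0.949 = 27503 W.
I_p = P_in/V_p = 27503/13200 = 2.08 A.

I_p ≈ 2.08 A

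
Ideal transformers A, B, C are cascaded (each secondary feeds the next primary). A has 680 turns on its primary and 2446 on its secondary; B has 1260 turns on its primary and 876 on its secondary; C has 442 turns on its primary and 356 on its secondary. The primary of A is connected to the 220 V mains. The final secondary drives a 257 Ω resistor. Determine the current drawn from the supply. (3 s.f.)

Secondary of A: V = 220.00 × 2446/680 = 791.35 V.
Secondary of B: V = 791.35 × 876/1260 = 550.18 V.
Secondary of C: V = 550.18 × 356/442 = 443.13 V.
I_load = 443.13/257 = 1.7242 A, so P_out = 443.13 × 1.7242 = 764.06 W.
All ideal ⇒ P_in = P_out, so I_supply = 764.06/220 = 3.47 A.

I_supply ≈ 3.47 A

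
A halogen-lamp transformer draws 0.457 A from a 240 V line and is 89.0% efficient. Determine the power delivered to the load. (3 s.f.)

P_out ≈ 97.6 W

P_in = V_p I_p = 240 × 0.457 = 109.68 W.
P_out = η P_in = 0.890 × 109.68 = 97.6 W.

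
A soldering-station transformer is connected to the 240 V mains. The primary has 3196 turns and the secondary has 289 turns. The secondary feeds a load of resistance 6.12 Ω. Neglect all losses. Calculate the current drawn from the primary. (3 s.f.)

V_s = V_p × N_s/N_p = 240 × 289/3196 = 21.702 V.
I_s = V_s/R = 21.702/6.12 = 3.5461 A.
For an ideal transformer I_p N_p = I_s N_s, so I_p = 3.5461 × 289/3196 = 0.321 A.

I_p ≈ 0.321 A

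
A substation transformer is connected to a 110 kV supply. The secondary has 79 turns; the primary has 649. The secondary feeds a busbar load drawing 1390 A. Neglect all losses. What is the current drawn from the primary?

For an ideal transformer I_p N_p = I_s N_s, so I_p = 1390 × 79/649 = 169 A.

I_p ≈ 169 A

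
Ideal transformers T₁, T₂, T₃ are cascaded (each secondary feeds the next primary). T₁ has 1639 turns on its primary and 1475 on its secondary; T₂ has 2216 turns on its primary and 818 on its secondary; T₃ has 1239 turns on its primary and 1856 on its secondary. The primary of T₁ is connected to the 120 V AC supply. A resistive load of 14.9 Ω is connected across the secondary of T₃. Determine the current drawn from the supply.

After T₁: V = 120.00 × 1475/1639 = 107.99 V.
After T₂: V = 107.99 × 818/2216 = 39.864 V.
After T₃: V = 39.864 × 1856/1239 = 59.715 V.
I_load = 59.715/14.9 = 4.0077 A, so P_out = 59.715 × 4.0077 = 239.32 W.
All ideal ⇒ P_in = P_out, so I_supply = 239.32/120 = 1.99 A.

I_supply ≈ 1.99 A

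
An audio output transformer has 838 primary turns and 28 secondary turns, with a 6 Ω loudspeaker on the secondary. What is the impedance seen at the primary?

Z_p ≈ 5370 Ω

Z_p = (N_p/N_s)² × Z_s = (838/28)² × 6 = 5370 Ω.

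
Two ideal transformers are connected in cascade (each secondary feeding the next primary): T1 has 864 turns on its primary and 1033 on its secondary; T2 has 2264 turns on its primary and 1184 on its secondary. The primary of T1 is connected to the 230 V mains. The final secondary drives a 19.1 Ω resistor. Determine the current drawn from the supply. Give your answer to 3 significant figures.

I_supply ≈ 4.71 A

Secondary of T1: V = 230.00 × 1033/864 = 274.99 V.
Secondary of T2: V = 274.99 × 1184/2264 = 143.81 V.
I_load = 143.81/19.1 = 7.5293 A, so P_out = 143.81 × 7.5293 = 1082.8 W.
All ideal ⇒ P_in = P_out, so I_supply = 1082.8/230 = 4.71 A.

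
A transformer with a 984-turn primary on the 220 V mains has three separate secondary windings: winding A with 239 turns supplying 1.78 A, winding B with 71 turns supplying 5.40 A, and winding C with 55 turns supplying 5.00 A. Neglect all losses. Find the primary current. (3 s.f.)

V_A = 220 × 239/984 = 53.435 V; V_B = 220 × 71/984 = 15.874 V; V_C = 220 × 55/984 = 12.297 V.
P_out = V_A I_A + V_B I_B + V_C I_C = 53.435×1.78 + 15.874×5.40 + 12.297×5.00 = 95.114 + 85.720 + 61.484 = 242.32 W.
Ideal ⇒ P_in = P_out, so I_p = P_out/V_p = 242.32/220 = 1.10 A.

I_p ≈ 1.10 A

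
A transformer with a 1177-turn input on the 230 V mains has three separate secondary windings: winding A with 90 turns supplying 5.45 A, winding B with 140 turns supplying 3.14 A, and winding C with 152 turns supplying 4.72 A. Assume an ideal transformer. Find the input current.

V_A = 230 × 90/1177 = 17.587 V; V_B = 230 × 140/1177 = 27.358 V; V_C = 230 × 152/1177 = 29.703 V.
P_out = V_A I_A + V_B I_B + V_C I_C = 17.587×5.45 + 27.358×3.14 + 29.703×4.72 = 95.850 + 85.903 + 140.20 = 321.95 W.
Ideal ⇒ P_in = P_out, so I_in = P_out/V_in = 321.95/230 = 1.40 A.

I_in ≈ 1.40 A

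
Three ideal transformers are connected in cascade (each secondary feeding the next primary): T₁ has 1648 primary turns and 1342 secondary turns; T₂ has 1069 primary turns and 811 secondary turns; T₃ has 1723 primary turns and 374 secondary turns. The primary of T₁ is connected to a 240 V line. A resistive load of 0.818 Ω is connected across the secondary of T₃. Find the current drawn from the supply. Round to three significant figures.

After T₁: V = 240.00 × 1342/1648 = 195.44 V.
After T₂: V = 195.44 × 811/1069 = 148.27 V.
After T₃: V = 148.27 × 374/1723 = 32.184 V.
I_load = 32.184/0.818 = 39.344 A, so P_out = 32.184 × 39.344 = 1266.2 W.
All ideal ⇒ P_in = P_out, so I_supply = 1266.2/240 = 5.28 A.

I_supply ≈ 5.28 A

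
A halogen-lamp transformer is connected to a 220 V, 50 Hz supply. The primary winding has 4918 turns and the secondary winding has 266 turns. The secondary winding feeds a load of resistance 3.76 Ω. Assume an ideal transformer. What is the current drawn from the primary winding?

I_p ≈ 0.171 A

V_s = V_p × N_s/N_p = 220 × 266/4918 = 11.899 V.
I_s = V_s/R = 11.899/3.76 = 3.1647 A.
For an ideal transformer I_p N_p = I_s N_s, so I_p = 3.1647 × 266/4918 = 0.171 A.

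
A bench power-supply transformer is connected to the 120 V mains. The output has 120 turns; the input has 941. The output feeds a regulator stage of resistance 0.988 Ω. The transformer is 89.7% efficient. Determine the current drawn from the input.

V_out = 120 × 120/941 = 15.303 V.
I_out = V_out/R = 15.303/0.988 = 15.489 A.
P_out = V_out I_out = 15.303 × 15.489 = 237.02 W.
P_in = P_out/η = 237.02/0.897 = 264.24 W.
I_in = P_in/V_in = 264.24/120 = 2.20 A.

I_in ≈ 2.20 A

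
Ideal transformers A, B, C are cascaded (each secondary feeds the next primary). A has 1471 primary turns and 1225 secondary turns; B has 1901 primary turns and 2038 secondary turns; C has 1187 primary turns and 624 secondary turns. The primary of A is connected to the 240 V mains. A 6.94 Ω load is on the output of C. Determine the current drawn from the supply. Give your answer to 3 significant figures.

I_supply ≈ 7.62 A

After A: V = 240.00 × 1225/1471 = 199.86 V.
After B: V = 199.86 × 2038/1901 = 214.27 V.
After C: V = 214.27 × 624/1187 = 112.64 V.
I_load = 112.64/6.94 = 16.230 A, so P_out = 112.64 × 16.230 = 1828.2 W.
All ideal ⇒ P_in = P_out, so I_supply = 1828.2/240 = 7.62 A.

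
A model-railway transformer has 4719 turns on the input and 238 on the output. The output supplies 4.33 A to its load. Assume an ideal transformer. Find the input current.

For an ideal transformer I_in/I_out = N_out/N_in, so I_in = 4.33 × 238/4719 = 0.218 A.

I_in ≈ 0.218 A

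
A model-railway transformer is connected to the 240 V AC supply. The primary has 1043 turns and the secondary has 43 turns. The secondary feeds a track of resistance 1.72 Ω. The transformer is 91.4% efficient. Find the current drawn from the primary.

I_p ≈ 0.259 A

V_s = 240 × 43/1043 = 9.8945 V.
I_s = V_s/R = 9.8945/1.72 = 5.7526 A.
P_out = V_s I_s = 9.8945 × 5.7526 = 56.920 W.
P_in = P_out/η = 56.920/0.914 = 62.275 W.
I_p = P_in/V_p = 62.275/240 = 0.259 A.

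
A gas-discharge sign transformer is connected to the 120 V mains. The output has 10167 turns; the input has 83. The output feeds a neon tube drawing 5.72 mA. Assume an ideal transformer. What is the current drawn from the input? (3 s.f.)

I_in ≈ 0.701 A

For an ideal transformer I_in N_in = I_out N_out, so I_in = 0.00572 × 10167/83 = 0.701 A.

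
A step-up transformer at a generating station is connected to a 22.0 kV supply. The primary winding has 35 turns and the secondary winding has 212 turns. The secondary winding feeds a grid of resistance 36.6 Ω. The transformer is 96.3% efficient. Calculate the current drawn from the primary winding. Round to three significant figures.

V_s = 22000 × 212/35 = 133260 V.
I_s = V_s/R = 133260/36.6 = 3640.9 A.
P_out = V_s I_s = 133260 × 3640.9 = 4.8518×10^8 W.
P_in = P_out/η = 4.8518×10^8/0.963 = 5.0382×10^8 W.
I_p = P_in/V_p = 5.0382×10^8/22000 = 22900 A.

I_p ≈ 22900 A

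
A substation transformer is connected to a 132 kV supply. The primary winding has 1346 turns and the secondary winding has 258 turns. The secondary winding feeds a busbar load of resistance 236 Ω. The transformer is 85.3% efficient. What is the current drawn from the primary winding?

I_p ≈ 24.1 A

V_s = 132000 × 258/1346 = 25302 V.
I_s = V_s/R = 25302/236 = 107.21 A.
P_out = V_s I_s = 25302 × 107.21 = 2.7126×10^6 W.
P_in = P_out/η = 2.7126×10^6/0.853 = 3.1801×10^6 W.
I_p = P_in/V_p = 3.1801×10^6/132000 = 24.1 A.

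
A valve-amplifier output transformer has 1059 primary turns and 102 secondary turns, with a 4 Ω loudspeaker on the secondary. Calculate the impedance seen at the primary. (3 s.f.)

Z_p ≈ 431 Ω

Z_p = (N_p/N_s)² × Z_s = (1059/102)² × 4 = 431 Ω.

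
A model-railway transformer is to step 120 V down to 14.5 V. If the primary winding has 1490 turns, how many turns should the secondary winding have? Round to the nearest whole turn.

N_s/N_p = V_s/V_p, so N_s = 1490 × 14.5/120 = 180.0 ≈ 180 turns.

N_s = 180 turns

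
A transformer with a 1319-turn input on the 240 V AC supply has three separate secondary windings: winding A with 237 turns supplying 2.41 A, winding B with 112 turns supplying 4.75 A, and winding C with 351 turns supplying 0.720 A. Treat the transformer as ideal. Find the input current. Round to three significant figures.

I_in ≈ 1.03 A

V_A = 240 × 237/1319 = 43.124 V; V_B = 240 × 112/1319 = 20.379 V; V_C = 240 × 351/1319 = 63.867 V.
P_out = V_A I_A + V_B I_B + V_C I_C = 43.124×2.41 + 20.379×4.75 + 63.867×0.720 = 103.93 + 96.801 + 45.984 = 246.71 W.
Ideal ⇒ P_in = P_out, so I_in = P_out/V_in = 246.71/240 = 1.03 A.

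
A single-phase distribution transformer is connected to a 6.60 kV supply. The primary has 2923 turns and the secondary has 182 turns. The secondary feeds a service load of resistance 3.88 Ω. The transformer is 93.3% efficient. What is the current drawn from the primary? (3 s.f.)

I_p ≈ 7.07 A

V_s = 6600 × 182/2923 = 410.95 V.
I_s = V_s/R = 410.95/3.88 = 105.91 A.
P_out = V_s I_s = 410.95 × 105.91 = 43525 W.
P_in = P_out/η = 43525/0.933 = 46651 W.
I_p = P_in/V_p = 46651/6600 = 7.07 A.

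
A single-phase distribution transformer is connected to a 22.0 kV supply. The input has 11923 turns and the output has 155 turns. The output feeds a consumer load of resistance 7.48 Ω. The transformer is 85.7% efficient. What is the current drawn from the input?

I_in ≈ 0.580 A

V_out = 22000 × 155/11923 = 286.00 V.
I_out = V_out/R = 286.00/7.48 = 38.236 A.
P_out = V_out I_out = 286.00 × 38.236 = 10935 W.
P_in = P_out/η = 10935/0.857 = 12760 W.
I_in = P_in/V_in = 12760/22000 = 0.580 A.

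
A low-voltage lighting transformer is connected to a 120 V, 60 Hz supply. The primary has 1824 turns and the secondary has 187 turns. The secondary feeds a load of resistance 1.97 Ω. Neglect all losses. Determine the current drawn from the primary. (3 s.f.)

I_p ≈ 0.640 A

V_s = V_p × N_s/N_p = 120 × 187/1824 = 12.303 V.
I_s = V_s/R = 12.303/1.97 = 6.2450 A.
For an ideal transformer I_p N_p = I_s N_s, so I_p = 6.2450 × 187/1824 = 0.640 A.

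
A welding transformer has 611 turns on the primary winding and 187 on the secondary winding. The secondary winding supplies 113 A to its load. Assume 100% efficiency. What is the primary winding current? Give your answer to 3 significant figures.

I_p ≈ 34.6 A

For an ideal transformer I_p/I_s = N_s/N_p, so I_p = 113 × 187/611 = 34.6 A.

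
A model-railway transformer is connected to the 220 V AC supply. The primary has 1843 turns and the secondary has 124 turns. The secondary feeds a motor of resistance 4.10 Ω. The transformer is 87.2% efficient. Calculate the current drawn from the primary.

I_p ≈ 0.279 A

V_s = 220 × 124/1843 = 14.802 V.
I_s = V_s/R = 14.802/4.10 = 3.6102 A.
P_out = V_s I_s = 14.802 × 3.6102 = 53.438 W.
P_in = P_out/η = 53.438/0.872 = 61.283 W.
I_p = P_in/V_p = 61.283/220 = 0.279 A.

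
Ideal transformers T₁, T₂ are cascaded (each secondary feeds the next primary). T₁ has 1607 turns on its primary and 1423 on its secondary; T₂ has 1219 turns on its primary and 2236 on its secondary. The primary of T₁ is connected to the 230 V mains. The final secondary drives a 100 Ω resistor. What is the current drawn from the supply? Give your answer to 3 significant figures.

Secondary of T₁: V = 230.00 × 1423/1607 = 203.67 V.
Secondary of T₂: V = 203.67 × 2236/1219 = 373.58 V.
I_load = 373.58/100 = 3.7358 A, so P_out = 373.58 × 3.7358 = 1395.6 W.
All ideal ⇒ P_in = P_out, so I_supply = 1395.6/230 = 6.07 A.

I_supply ≈ 6.07 A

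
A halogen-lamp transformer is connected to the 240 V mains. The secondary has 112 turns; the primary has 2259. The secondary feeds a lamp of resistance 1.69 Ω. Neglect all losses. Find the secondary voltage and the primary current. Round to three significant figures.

V_s ≈ 11.9 V, I_p ≈ 0.349 A

V_s = V_p × N_s/N_p = 240 × 112/2259 = 11.899 V.
I_s = V_s/R = 11.899/1.69 = 7.0409 A.
I_p = I_s × N_s/N_p = 7.0409 × 112/2259 = 0.349 A.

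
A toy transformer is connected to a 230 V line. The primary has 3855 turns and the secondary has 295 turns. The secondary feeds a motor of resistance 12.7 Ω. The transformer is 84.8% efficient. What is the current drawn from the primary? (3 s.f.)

V_s = 230 × 295/3855 = 17.601 V.
I_s = V_s/R = 17.601/12.7 = 1.3859 A.
P_out = V_s I_s = 17.601 × 1.3859 = 24.392 W.
P_in = P_out/η = 24.392/0.848 = 28.764 W.
I_p = P_in/V_p = 28.764/230 = 0.125 A.

I_p ≈ 0.125 A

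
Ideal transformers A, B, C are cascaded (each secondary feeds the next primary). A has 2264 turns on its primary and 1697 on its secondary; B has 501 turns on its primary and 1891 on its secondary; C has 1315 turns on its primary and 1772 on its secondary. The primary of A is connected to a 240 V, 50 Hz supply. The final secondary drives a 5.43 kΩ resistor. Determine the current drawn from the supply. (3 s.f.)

I_supply ≈ 0.642 A

Secondary of A: V = 240.00 × 1697/2264 = 179.89 V.
Secondary of B: V = 179.89 × 1891/501 = 679.00 V.
Secondary of C: V = 679.00 × 1772/1315 = 914.97 V.
I_load = 914.97/5430 = 0.16850 A, so P_out = 914.97 × 0.16850 = 154.18 W.
All ideal ⇒ P_in = P_out, so I_supply = 154.18/240 = 0.642 A.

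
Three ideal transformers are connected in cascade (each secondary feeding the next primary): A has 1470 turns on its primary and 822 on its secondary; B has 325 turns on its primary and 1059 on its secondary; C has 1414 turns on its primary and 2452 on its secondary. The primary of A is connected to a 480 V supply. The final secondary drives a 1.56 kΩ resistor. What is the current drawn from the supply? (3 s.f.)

After A: V = 480.00 × 822/1470 = 268.41 V.
After B: V = 268.41 × 1059/325 = 874.60 V.
After C: V = 874.60 × 2452/1414 = 1516.6 V.
I_load = 1516.6/1560 = 0.97220 A, so P_out = 1516.6 × 0.97220 = 1474.5 W.
All ideal ⇒ P_in = P_out, so I_supply = 1474.5/480 = 3.07 A.

I_supply ≈ 3.07 A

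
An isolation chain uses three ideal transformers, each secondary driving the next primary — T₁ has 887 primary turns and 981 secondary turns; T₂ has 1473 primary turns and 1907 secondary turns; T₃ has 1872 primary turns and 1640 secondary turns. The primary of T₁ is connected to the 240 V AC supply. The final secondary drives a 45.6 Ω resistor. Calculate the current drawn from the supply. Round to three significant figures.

Secondary of T₁: V = 240.00 × 981/887 = 265.43 V.
Secondary of T₂: V = 265.43 × 1907/1473 = 343.64 V.
Secondary of T₃: V = 343.64 × 1640/1872 = 301.05 V.
I_load = 301.05/45.6 = 6.6020 A, so P_out = 301.05 × 6.6020 = 1987.6 W.
All ideal ⇒ P_in = P_out, so I_supply = 1987.6/240 = 8.28 A.

I_supply ≈ 8.28 A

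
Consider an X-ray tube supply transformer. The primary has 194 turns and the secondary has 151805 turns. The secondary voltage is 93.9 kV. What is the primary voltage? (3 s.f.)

V_p ≈ 120 V

V_p/V_s = N_p/N_s, so V_p = 93900 × 194/151805 = 120 V.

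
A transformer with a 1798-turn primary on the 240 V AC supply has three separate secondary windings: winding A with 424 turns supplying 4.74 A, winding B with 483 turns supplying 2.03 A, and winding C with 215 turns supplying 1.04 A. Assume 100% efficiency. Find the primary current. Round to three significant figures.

V_A = 240 × 424/1798 = 56.596 V; V_B = 240 × 483/1798 = 64.472 V; V_C = 240 × 215/1798 = 28.699 V.
P_out = V_A I_A + V_B I_B + V_C I_C = 56.596×4.74 + 64.472×2.03 + 28.699×1.04 = 268.27 + 130.88 + 29.846 = 428.99 W.
Ideal ⇒ P_in = P_out, so I_p = P_out/V_p = 428.99/240 = 1.79 A.

I_p ≈ 1.79 A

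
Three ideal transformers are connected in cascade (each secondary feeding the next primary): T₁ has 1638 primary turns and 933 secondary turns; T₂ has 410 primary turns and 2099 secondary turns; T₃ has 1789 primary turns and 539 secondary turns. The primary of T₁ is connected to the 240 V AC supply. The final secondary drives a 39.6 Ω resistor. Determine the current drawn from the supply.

I_supply ≈ 4.68 A

Secondary of T₁: V = 240.00 × 933/1638 = 136.70 V.
Secondary of T₂: V = 136.70 × 2099/410 = 699.85 V.
Secondary of T₃: V = 699.85 × 539/1789 = 210.86 V.
I_load = 210.86/39.6 = 5.3246 A, so P_out = 210.86 × 5.3246 = 1122.7 W.
All ideal ⇒ P_in = P_out, so I_supply = 1122.7/240 = 4.68 A.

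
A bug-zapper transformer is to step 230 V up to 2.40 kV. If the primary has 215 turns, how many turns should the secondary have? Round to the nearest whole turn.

N_s = 2243 turns

N_s/N_p = V_s/V_p, so N_s = 215 × 2400/230 = 2243.5 ≈ 2243 turns.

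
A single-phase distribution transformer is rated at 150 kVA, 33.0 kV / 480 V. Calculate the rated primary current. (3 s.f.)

I_p ≈ 4.55 A

I_p = S/V_p = 150000/33000 = 4.55 A.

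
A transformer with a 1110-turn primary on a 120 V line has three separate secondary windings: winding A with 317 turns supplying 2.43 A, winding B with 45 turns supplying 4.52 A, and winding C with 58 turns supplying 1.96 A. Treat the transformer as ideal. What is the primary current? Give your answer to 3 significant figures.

I_p ≈ 0.980 A

V_A = 120 × 317/1110 = 34.270 V; V_B = 120 × 45/1110 = 4.8649 V; V_C = 120 × 58/1110 = 6.2703 V.
P_out = V_A I_A + V_B I_B + V_C I_C = 34.270×2.43 + 4.8649×4.52 + 6.2703×1.96 = 83.277 + 21.989 + 12.290 = 117.56 W.
Ideal ⇒ P_in = P_out, so I_p = P_out/V_p = 117.56/120 = 0.980 A.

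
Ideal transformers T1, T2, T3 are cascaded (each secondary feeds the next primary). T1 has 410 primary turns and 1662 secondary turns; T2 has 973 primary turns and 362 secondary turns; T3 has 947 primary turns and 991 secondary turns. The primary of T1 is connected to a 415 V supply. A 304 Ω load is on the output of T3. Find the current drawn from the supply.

Secondary of T1: V = 415.00 × 1662/410 = 1682.3 V.
Secondary of T2: V = 1682.3 × 362/973 = 625.88 V.
Secondary of T3: V = 625.88 × 991/947 = 654.96 V.
I_load = 654.96/304 = 2.1545 A, so P_out = 654.96 × 2.1545 = 1411.1 W.
All ideal ⇒ P_in = P_out, so I_supply = 1411.1/415 = 3.40 A.

I_supply ≈ 3.40 A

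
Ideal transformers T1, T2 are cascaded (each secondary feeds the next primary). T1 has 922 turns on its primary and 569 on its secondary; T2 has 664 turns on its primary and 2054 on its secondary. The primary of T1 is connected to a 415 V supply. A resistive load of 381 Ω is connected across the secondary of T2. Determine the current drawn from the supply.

Secondary of T1: V = 415.00 × 569/922 = 256.11 V.
Secondary of T2: V = 256.11 × 2054/664 = 792.25 V.
I_load = 792.25/381 = 2.0794 A, so P_out = 792.25 × 2.0794 = 1647.4 W.
All ideal ⇒ P_in = P_out, so I_supply = 1647.4/415 = 3.97 A.

I_supply ≈ 3.97 A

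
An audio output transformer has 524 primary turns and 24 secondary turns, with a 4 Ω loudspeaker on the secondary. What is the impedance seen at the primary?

Z_p = (N_p/N_s)² × Z_s = (524/24)² × 4 = 1910 Ω.

Z_p ≈ 1910 Ω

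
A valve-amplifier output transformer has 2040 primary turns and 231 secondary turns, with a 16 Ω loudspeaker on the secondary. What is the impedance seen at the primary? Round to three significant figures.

Z_p = (N_p/N_s)² × Z_s = (2040/231)² × 16 = 1250 Ω.

Z_p ≈ 1250 Ω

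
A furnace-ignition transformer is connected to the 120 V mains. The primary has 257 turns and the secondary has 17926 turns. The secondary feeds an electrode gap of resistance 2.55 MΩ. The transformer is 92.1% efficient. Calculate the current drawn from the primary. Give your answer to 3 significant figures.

I_p ≈ 0.249 A

V_s = 120 × 17926/257 = 8370.1 V.
I_s = V_s/R = 8370.1/(2.55×10^6) = 0.0032824 A.
P_out = V_s I_s = 8370.1 × 0.0032824 = 27.474 W.
P_in = P_out/η = 27.474/0.921 = 29.831 W.
I_p = P_in/V_p = 29.831/120 = 0.249 A.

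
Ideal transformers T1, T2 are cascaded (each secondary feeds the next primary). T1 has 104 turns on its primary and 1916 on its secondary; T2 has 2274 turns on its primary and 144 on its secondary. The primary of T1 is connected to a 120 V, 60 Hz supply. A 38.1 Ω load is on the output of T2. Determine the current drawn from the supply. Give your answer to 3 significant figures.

I_supply ≈ 4.29 A

After T1: V = 120.00 × 1916/104 = 2210.8 V.
After T2: V = 2210.8 × 144/2274 = 140.00 V.
I_load = 140.00/38.1 = 3.6744 A, so P_out = 140.00 × 3.6744 = 514.41 W.
All ideal ⇒ P_in = P_out, so I_supply = 514.41/120 = 4.29 A.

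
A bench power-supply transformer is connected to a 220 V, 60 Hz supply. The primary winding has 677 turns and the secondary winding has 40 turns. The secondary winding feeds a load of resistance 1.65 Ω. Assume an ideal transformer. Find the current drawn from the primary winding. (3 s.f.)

V_s = V_p × N_s/N_p = 220 × 40/677 = 12.999 V.
I_s = V_s/R = 12.999/1.65 = 7.8779 A.
For an ideal transformer I_p N_p = I_s N_s, so I_p = 7.8779 × 40/677 = 0.465 A.

I_p ≈ 0.465 A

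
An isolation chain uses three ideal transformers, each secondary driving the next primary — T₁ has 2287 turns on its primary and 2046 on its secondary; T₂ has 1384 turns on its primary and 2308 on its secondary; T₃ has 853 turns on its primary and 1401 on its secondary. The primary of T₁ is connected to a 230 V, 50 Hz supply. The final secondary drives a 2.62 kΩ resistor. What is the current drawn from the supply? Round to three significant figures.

Secondary of T₁: V = 230.00 × 2046/2287 = 205.76 V.
Secondary of T₂: V = 205.76 × 2308/1384 = 343.14 V.
Secondary of T₃: V = 343.14 × 1401/853 = 563.58 V.
I_load = 563.58/2620 = 0.21511 A, so P_out = 563.58 × 0.21511 = 121.23 W.
All ideal ⇒ P_in = P_out, so I_supply = 121.23/230 = 0.527 A.

I_supply ≈ 0.527 A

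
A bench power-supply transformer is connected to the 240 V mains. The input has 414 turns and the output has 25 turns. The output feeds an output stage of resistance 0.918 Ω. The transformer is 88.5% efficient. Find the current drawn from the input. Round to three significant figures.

V_out = 240 × 25/414 = 14.493 V.
I_out = V_out/R = 14.493/0.918 = 15.787 A.
P_out = V_out I_out = 14.493 × 15.787 = 228.80 W.
P_in = P_out/η = 228.80/0.885 = 258.53 W.
I_in = P_in/V_in = 258.53/240 = 1.08 A.

I_in ≈ 1.08 A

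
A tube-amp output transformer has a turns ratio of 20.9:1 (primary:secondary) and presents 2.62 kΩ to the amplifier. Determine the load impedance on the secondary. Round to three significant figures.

Z_s ≈ 6.00 Ω

Z_s = Z_p/(N_p/N_s)² = 2620/20.9² = 6.00 Ω.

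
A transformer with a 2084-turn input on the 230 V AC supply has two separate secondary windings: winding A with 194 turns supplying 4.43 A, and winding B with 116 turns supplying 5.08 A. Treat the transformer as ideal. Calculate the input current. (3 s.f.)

V_A = 230 × 194/2084 = 21.411 V; V_B = 230 × 116/2084 = 12.802 V.
P_out = V_A I_A + V_B I_B = 21.411×4.43 + 12.802×5.08 = 94.850 + 65.036 = 159.89 W.
Ideal ⇒ P_in = P_out, so I_in = P_out/V_in = 159.89/230 = 0.695 A.

I_in ≈ 0.695 A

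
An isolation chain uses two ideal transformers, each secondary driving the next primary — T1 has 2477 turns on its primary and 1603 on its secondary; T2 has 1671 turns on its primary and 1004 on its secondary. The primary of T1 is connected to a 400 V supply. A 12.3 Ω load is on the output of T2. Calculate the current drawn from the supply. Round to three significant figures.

I_supply ≈ 4.92 A

After T1: V = 400.00 × 1603/2477 = 258.86 V.
After T2: V = 258.86 × 1004/1671 = 155.53 V.
I_load = 155.53/12.3 = 12.645 A, so P_out = 155.53 × 12.645 = 1966.7 W.
All ideal ⇒ P_in = P_out, so I_supply = 1966.7/400 = 4.92 A.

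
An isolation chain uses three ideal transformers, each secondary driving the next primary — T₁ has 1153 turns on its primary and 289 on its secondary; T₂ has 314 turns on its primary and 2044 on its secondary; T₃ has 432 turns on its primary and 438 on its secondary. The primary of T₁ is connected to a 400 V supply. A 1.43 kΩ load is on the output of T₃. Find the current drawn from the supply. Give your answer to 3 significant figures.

After T₁: V = 400.00 × 289/1153 = 100.26 V.
After T₂: V = 100.26 × 2044/314 = 652.65 V.
After T₃: V = 652.65 × 438/432 = 661.71 V.
I_load = 661.71/1430 = 0.46274 A, so P_out = 661.71 × 0.46274 = 306.20 W.
All ideal ⇒ P_in = P_out, so I_supply = 306.20/400 = 0.765 A.

I_supply ≈ 0.765 A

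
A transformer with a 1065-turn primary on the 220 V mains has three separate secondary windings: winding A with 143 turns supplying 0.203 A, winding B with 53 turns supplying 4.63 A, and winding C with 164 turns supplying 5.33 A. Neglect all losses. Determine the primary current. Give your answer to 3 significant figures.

I_p ≈ 1.08 A

V_A = 220 × 143/1065 = 29.540 V; V_B = 220 × 53/1065 = 10.948 V; V_C = 220 × 164/1065 = 33.878 V.
P_out = V_A I_A + V_B I_B + V_C I_C = 29.540×0.203 + 10.948×4.63 + 33.878×5.33 = 5.9966 + 50.691 + 180.57 = 237.26 W.
Ideal ⇒ P_in = P_out, so I_p = P_out/V_p = 237.26/220 = 1.08 A.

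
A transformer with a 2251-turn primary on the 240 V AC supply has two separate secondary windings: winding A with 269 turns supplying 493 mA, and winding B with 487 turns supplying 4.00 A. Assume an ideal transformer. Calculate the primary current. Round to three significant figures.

V_A = 240 × 269/2251 = 28.681 V; V_B = 240 × 487/2251 = 51.924 V.
P_out = V_A I_A + V_B I_B = 28.681×0.493 + 51.924×4.00 = 14.140 + 207.69 = 221.83 W.
Ideal ⇒ P_in = P_out, so I_p = P_out/V_p = 221.83/240 = 0.924 A.

I_p ≈ 0.924 A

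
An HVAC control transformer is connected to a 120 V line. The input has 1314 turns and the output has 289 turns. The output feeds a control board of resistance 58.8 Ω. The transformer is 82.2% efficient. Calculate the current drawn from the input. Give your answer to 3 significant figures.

V_out = 120 × 289/1314 = 26.393 V.
I_out = V_out/R = 26.393/58.8 = 0.44886 A.
P_out = V_out I_out = 26.393 × 0.44886 = 11.847 W.
P_in = P_out/η = 11.847/0.822 = 14.412 W.
I_in = P_in/V_in = 14.412/120 = 0.120 A.

I_in ≈ 0.120 A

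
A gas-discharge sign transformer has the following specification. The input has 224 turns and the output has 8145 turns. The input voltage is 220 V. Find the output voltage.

V_out/V_in = N_out/N_in, so V_out = 220 × 8145/224 = 8000 V.

V_out ≈ 8000 V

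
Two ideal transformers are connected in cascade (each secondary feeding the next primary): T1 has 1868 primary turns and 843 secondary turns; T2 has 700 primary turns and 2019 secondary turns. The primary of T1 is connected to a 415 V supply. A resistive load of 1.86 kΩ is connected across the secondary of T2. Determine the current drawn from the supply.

After T1: V = 415.00 × 843/1868 = 187.28 V.
After T2: V = 187.28 × 2019/700 = 540.18 V.
I_load = 540.18/1860 = 0.29042 A, so P_out = 540.18 × 0.29042 = 156.88 W.
All ideal ⇒ P_in = P_out, so I_supply = 156.88/415 = 0.378 A.

I_supply ≈ 0.378 A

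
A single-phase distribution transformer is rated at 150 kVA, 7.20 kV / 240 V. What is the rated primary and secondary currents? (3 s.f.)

I_p ≈ 20.8 A, I_s ≈ 625 A

I_p = S/V_p = 150000/7200 = 20.8 A.
I_s = S/V_s = 150000/240 = 625 A.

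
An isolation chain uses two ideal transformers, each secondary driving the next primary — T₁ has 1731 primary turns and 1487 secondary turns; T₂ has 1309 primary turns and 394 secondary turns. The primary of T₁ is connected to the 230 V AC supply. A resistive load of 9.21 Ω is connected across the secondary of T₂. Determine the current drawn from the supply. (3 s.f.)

After T₁: V = 230.00 × 1487/1731 = 197.58 V.
After T₂: V = 197.58 × 394/1309 = 59.470 V.
I_load = 59.470/9.21 = 6.4571 A, so P_out = 59.470 × 6.4571 = 384.01 W.
All ideal ⇒ P_in = P_out, so I_supply = 384.01/230 = 1.67 A.

I_supply ≈ 1.67 A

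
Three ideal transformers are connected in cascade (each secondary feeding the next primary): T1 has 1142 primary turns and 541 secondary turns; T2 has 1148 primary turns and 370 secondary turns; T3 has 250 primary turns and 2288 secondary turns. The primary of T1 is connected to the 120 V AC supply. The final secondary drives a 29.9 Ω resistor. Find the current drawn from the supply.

I_supply ≈ 7.84 A

After T1: V = 120.00 × 541/1142 = 56.848 V.
After T2: V = 56.848 × 370/1148 = 18.322 V.
After T3: V = 18.322 × 2288/250 = 167.68 V.
I_load = 167.68/29.9 = 5.6081 A, so P_out = 167.68 × 5.6081 = 940.38 W.
All ideal ⇒ P_in = P_out, so I_supply = 940.38/120 = 7.84 A.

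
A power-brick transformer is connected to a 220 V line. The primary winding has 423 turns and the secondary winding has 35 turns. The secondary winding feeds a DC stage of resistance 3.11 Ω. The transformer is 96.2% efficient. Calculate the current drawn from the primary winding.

I_p ≈ 0.503 A

V_s = 220 × 35/423 = 18.203 V.
I_s = V_s/R = 18.203/3.11 = 5.8532 A.
P_out = V_s I_s = 18.203 × 5.8532 = 106.55 W.
P_in = P_out/η = 106.55/0.962 = 110.76 W.
I_p = P_in/V_p = 110.76/220 = 0.503 A.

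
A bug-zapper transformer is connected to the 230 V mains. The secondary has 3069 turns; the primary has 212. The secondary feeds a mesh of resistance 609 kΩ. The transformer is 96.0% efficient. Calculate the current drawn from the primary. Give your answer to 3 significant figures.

V_s = 230 × 3069/212 = 3329.6 V.
I_s = V_s/R = 3329.6/609000 = 0.0054673 A.
P_out = V_s I_s = 3329.6 × 0.0054673 = 18.204 W.
P_in = P_out/η = 18.204/0.960 = 18.962 W.
I_p = P_in/V_p = 18.962/230 = 0.0824 A.

I_p ≈ 0.0824 A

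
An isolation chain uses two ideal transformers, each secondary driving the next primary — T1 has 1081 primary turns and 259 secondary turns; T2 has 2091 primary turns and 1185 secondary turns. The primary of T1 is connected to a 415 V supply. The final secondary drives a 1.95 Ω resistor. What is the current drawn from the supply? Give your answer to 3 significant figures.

I_supply ≈ 3.92 A

After T1: V = 415.00 × 259/1081 = 99.431 V.
After T2: V = 99.431 × 1185/2091 = 56.349 V.
I_load = 56.349/1.95 = 28.897 A, so P_out = 56.349 × 28.897 = 1628.3 W.
All ideal ⇒ P_in = P_out, so I_supply = 1628.3/415 = 3.92 A.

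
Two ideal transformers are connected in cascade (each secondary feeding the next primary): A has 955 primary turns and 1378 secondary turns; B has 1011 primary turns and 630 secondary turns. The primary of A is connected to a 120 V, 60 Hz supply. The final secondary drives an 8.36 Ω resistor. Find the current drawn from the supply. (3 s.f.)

Secondary of A: V = 120.00 × 1378/955 = 173.15 V.
Secondary of B: V = 173.15 × 630/1011 = 107.90 V.
I_load = 107.90/8.36 = 12.907 A, so P_out = 107.90 × 12.907 = 1392.6 W.
All ideal ⇒ P_in = P_out, so I_supply = 1392.6/120 = 11.6 A.

I_supply ≈ 11.6 A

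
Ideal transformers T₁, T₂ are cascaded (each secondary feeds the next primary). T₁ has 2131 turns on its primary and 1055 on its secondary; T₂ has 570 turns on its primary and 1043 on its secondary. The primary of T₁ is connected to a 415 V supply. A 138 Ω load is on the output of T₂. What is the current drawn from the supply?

Secondary of T₁: V = 415.00 × 1055/2131 = 205.46 V.
Secondary of T₂: V = 205.46 × 1043/570 = 375.95 V.
I_load = 375.95/138 = 2.7243 A, so P_out = 375.95 × 2.7243 = 1024.2 W.
All ideal ⇒ P_in = P_out, so I_supply = 1024.2/415 = 2.47 A.

I_supply ≈ 2.47 A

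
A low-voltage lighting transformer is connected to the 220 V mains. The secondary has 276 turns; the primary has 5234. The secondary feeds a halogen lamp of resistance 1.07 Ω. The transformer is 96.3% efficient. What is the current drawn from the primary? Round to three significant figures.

V_s = 220 × 276/5234 = 11.601 V.
I_s = V_s/R = 11.601/1.07 = 10.842 A.
P_out = V_s I_s = 11.601 × 10.842 = 125.78 W.
P_in = P_out/η = 125.78/0.963 = 130.61 W.
I_p = P_in/V_p = 130.61/220 = 0.594 A.

I_p ≈ 0.594 A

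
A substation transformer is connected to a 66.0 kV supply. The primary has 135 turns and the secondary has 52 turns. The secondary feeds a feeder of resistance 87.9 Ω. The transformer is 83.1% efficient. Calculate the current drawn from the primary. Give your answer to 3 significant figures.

V_s = 66000 × 52/135 = 25422 V.
I_s = V_s/R = 25422/87.9 = 289.22 A.
P_out = V_s I_s = 25422 × 289.22 = 7.3526×10^6 W.
P_in = P_out/η = 7.3526×10^6/0.831 = 8.8478×10^6 W.
I_p = P_in/V_p = 8.8478×10^6/66000 = 134 A.

I_p ≈ 134 A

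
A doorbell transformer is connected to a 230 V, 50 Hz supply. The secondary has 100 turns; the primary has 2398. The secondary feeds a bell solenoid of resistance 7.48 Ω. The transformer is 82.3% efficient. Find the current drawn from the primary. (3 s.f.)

V_s = 230 × 100/2398 = 9.5913 V.
I_s = V_s/R = 9.5913/7.48 = 1.2823 A.
P_out = V_s I_s = 9.5913 × 1.2823 = 12.299 W.
P_in = P_out/η = 12.299/0.823 = 14.944 W.
I_p = P_in/V_p = 14.944/230 = 0.0650 A.

I_p ≈ 0.0650 A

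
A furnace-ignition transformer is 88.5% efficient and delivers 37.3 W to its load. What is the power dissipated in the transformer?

P_loss ≈ 4.85 W

P_in = P_out/η = 37.3/0.885 = 42.1469 W.
P_loss = P_in − P_out = 42.1469 − 37.3 = 4.85 W.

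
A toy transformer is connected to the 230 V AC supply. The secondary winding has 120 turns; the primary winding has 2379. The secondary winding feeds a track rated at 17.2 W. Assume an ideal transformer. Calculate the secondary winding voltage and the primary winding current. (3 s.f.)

V_s = V_p × N_s/N_p = 230 × 120/2379 = 11.602 V.
I_s = P/V_s = 17.2/11.602 = 1.4826 A.
I_p = I_s × N_s/N_p = 1.4826 × 120/2379 = 0.0748 A.

V_s ≈ 11.6 V, I_p ≈ 0.0748 A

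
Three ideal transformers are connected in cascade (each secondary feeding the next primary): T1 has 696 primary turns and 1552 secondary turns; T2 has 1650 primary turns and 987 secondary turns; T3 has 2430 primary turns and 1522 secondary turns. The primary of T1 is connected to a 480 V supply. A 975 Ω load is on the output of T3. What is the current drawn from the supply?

I_supply ≈ 0.344 A

After T1: V = 480.00 × 1552/696 = 1070.3 V.
After T2: V = 1070.3 × 987/1650 = 640.26 V.
After T3: V = 640.26 × 1522/2430 = 401.02 V.
I_load = 401.02/975 = 0.41130 A, so P_out = 401.02 × 0.41130 = 164.94 W.
All ideal ⇒ P_in = P_out, so I_supply = 164.94/480 = 0.344 A.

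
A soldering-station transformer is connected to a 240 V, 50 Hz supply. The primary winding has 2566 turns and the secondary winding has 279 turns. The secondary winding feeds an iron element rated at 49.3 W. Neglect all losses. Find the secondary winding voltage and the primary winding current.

V_s = V_p × N_s/N_p = 240 × 279/2566 = 26.095 V.
I_s = P/V_s = 49.3/26.095 = 1.8892 A.
I_p = I_s × N_s/N_p = 1.8892 × 279/2566 = 0.205 A.

V_s ≈ 26.1 V, I_p ≈ 0.205 A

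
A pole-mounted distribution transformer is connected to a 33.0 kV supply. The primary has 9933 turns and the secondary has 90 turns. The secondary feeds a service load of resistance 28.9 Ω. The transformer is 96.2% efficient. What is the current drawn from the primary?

I_p ≈ 0.0974 A

V_s = 33000 × 90/9933 = 299.00 V.
I_s = V_s/R = 299.00/28.9 = 10.346 A.
P_out = V_s I_s = 299.00 × 10.346 = 3093.5 W.
P_in = P_out/η = 3093.5/0.962 = 3215.7 W.
I_p = P_in/V_p = 3215.7/33000 = 0.0974 A.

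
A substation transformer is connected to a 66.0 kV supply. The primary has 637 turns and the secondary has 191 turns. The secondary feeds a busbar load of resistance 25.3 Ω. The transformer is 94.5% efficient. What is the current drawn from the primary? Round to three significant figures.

V_s = 66000 × 191/637 = 19790 V.
I_s = V_s/R = 19790/25.3 = 782.20 A.
P_out = V_s I_s = 19790 × 782.20 = 1.5479×10^7 W.
P_in = P_out/η = 1.5479×10^7/0.945 = 1.6380×10^7 W.
I_p = P_in/V_p = 1.6380×10^7/66000 = 248 A.

I_p ≈ 248 A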